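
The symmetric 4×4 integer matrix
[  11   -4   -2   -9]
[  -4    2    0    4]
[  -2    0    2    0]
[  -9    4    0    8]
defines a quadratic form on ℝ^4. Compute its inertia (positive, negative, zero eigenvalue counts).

Answer: (3, 1, 0)

Derivation:
step 0: pivot 11 → sign +
step 1: pivot 6/11 → sign +
step 2: pivot 2/3 → sign +
step 3: pivot -1 → sign −
signature = (3, 1, 0)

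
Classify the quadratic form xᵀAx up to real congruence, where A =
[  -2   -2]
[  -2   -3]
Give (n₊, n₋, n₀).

step 0: pivot -2 → sign −
step 1: pivot -1 → sign −
signature = (0, 2, 0)

Answer: (0, 2, 0)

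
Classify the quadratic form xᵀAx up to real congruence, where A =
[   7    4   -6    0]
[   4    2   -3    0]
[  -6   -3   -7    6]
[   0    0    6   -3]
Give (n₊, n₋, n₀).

Answer: (2, 2, 0)

Derivation:
step 0: pivot 7 → sign +
step 1: pivot -2/7 → sign −
step 2: pivot -23/2 → sign −
step 3: pivot 3/23 → sign +
signature = (2, 2, 0)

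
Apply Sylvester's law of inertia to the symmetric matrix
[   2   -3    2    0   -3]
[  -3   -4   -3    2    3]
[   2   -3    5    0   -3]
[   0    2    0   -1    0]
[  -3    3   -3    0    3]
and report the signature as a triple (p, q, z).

Answer: (2, 3, 0)

Derivation:
step 0: pivot 2 → sign +
step 1: pivot -17/2 → sign −
step 2: pivot 3 → sign +
step 3: pivot -9/17 → sign −
step 4: pivot -1 → sign −
signature = (2, 3, 0)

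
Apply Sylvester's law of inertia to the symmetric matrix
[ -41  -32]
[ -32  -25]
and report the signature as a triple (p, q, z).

step 0: pivot -41 → sign −
step 1: pivot -1/41 → sign −
signature = (0, 2, 0)

Answer: (0, 2, 0)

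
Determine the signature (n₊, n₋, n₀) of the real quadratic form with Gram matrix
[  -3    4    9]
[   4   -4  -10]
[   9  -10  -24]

Answer: (1, 1, 1)

Derivation:
step 0: pivot -3 → sign −
step 1: pivot 4/3 → sign +
step 2: row/col 2 already zero → sign 0
signature = (1, 1, 1)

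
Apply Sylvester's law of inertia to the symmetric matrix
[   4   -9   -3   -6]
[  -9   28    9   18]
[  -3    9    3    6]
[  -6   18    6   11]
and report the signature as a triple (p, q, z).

step 0: pivot 4 → sign +
step 1: pivot 31/4 → sign +
step 2: pivot 3/31 → sign +
step 3: pivot -1 → sign −
signature = (3, 1, 0)

Answer: (3, 1, 0)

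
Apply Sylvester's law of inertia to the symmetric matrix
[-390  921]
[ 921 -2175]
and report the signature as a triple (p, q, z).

step 0: pivot -390 → sign −
step 1: pivot -3/130 → sign −
signature = (0, 2, 0)

Answer: (0, 2, 0)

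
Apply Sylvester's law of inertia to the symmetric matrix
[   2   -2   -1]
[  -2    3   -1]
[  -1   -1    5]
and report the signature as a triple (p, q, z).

step 0: pivot 2 → sign +
step 1: pivot 1 → sign +
step 2: pivot 1/2 → sign +
signature = (3, 0, 0)

Answer: (3, 0, 0)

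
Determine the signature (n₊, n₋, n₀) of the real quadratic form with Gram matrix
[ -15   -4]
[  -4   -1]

step 0: pivot -15 → sign −
step 1: pivot 1/15 → sign +
signature = (1, 1, 0)

Answer: (1, 1, 0)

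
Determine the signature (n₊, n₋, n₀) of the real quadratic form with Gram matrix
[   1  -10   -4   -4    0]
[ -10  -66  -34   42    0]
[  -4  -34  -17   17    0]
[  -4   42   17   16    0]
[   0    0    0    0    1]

step 0: pivot 1 → sign +
step 1: pivot -166 → sign −
step 2: pivot -1/83 → sign −
step 3: pivot 1 → sign +
step 4: pivot 1 → sign +
signature = (3, 2, 0)

Answer: (3, 2, 0)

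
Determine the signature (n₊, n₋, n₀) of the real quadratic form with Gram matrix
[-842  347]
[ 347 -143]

step 0: pivot -842 → sign −
step 1: pivot 3/842 → sign +
signature = (1, 1, 0)

Answer: (1, 1, 0)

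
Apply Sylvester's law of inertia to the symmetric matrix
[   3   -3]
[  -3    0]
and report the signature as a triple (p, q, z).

step 0: pivot 3 → sign +
step 1: pivot -3 → sign −
signature = (1, 1, 0)

Answer: (1, 1, 0)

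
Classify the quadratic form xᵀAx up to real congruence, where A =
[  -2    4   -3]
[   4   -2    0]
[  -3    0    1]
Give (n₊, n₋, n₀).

Answer: (1, 2, 0)

Derivation:
step 0: pivot -2 → sign −
step 1: pivot 6 → sign +
step 2: pivot -1/2 → sign −
signature = (1, 2, 0)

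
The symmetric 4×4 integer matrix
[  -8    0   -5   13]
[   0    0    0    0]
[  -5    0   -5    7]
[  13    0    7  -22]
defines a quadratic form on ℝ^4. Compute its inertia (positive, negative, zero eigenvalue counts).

step 0: pivot -8 → sign −
step 1: pivot -15/8 → sign −
step 2: pivot -1/5 → sign −
step 3: row/col 3 already zero → sign 0
signature = (0, 3, 1)

Answer: (0, 3, 1)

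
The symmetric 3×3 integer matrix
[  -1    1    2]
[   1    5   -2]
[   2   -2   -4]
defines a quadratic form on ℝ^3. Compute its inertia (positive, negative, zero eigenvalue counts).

Answer: (1, 1, 1)

Derivation:
step 0: pivot -1 → sign −
step 1: pivot 6 → sign +
step 2: row/col 2 already zero → sign 0
signature = (1, 1, 1)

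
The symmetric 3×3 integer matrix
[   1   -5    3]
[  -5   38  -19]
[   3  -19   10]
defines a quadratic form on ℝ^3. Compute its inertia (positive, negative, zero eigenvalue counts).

Answer: (2, 1, 0)

Derivation:
step 0: pivot 1 → sign +
step 1: pivot 13 → sign +
step 2: pivot -3/13 → sign −
signature = (2, 1, 0)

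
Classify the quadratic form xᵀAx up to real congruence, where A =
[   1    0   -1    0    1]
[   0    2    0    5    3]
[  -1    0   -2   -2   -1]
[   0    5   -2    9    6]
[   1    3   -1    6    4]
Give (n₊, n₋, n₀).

Answer: (2, 3, 0)

Derivation:
step 0: pivot 1 → sign +
step 1: pivot 2 → sign +
step 2: pivot -3 → sign −
step 3: pivot -13/6 → sign −
step 4: pivot -6/13 → sign −
signature = (2, 3, 0)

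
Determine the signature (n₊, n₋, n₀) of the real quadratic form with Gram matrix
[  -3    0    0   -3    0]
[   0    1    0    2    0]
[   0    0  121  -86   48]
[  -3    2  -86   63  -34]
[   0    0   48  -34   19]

step 0: pivot -3 → sign −
step 1: pivot 1 → sign +
step 2: pivot 121 → sign +
step 3: pivot 106/121 → sign +
step 4: pivot -3/53 → sign −
signature = (3, 2, 0)

Answer: (3, 2, 0)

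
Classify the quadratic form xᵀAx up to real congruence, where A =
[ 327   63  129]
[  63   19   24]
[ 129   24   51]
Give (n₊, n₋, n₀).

Answer: (3, 0, 0)

Derivation:
step 0: pivot 327 → sign +
step 1: pivot 748/109 → sign +
step 2: pivot 3/748 → sign +
signature = (3, 0, 0)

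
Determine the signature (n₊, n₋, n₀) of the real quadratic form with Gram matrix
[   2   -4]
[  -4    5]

step 0: pivot 2 → sign +
step 1: pivot -3 → sign −
signature = (1, 1, 0)

Answer: (1, 1, 0)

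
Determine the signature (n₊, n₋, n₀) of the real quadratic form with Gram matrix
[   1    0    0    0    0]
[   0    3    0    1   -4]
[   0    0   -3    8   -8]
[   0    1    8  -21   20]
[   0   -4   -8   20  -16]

Answer: (2, 1, 2)

Derivation:
step 0: pivot 1 → sign +
step 1: pivot 3 → sign +
step 2: pivot -3 → sign −
step 3: row/col 3 already zero → sign 0
step 4: row/col 4 already zero → sign 0
signature = (2, 1, 2)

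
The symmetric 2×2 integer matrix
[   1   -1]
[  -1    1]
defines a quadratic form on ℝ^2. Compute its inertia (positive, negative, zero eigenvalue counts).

Answer: (1, 0, 1)

Derivation:
step 0: pivot 1 → sign +
step 1: row/col 1 already zero → sign 0
signature = (1, 0, 1)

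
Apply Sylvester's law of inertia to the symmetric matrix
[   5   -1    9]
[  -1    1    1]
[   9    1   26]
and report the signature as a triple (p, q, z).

Answer: (2, 0, 1)

Derivation:
step 0: pivot 5 → sign +
step 1: pivot 4/5 → sign +
step 2: row/col 2 already zero → sign 0
signature = (2, 0, 1)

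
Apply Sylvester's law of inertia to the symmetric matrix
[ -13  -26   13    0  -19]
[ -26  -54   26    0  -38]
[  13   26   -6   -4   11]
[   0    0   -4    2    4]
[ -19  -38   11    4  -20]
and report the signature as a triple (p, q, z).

step 0: pivot -13 → sign −
step 1: pivot -2 → sign −
step 2: pivot 7 → sign +
step 3: pivot -2/7 → sign −
step 4: pivot -3/13 → sign −
signature = (1, 4, 0)

Answer: (1, 4, 0)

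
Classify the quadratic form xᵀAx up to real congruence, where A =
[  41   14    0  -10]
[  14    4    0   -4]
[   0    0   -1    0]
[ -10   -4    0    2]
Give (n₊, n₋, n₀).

step 0: pivot 41 → sign +
step 1: pivot -32/41 → sign −
step 2: pivot -1 → sign −
step 3: row/col 3 already zero → sign 0
signature = (1, 2, 1)

Answer: (1, 2, 1)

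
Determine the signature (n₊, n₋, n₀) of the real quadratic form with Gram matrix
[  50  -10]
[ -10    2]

Answer: (1, 0, 1)

Derivation:
step 0: pivot 50 → sign +
step 1: row/col 1 already zero → sign 0
signature = (1, 0, 1)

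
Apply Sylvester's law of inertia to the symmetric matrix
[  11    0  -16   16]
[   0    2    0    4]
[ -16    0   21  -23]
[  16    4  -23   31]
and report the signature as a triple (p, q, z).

Answer: (2, 2, 0)

Derivation:
step 0: pivot 11 → sign +
step 1: pivot 2 → sign +
step 2: pivot -25/11 → sign −
step 3: pivot -6/25 → sign −
signature = (2, 2, 0)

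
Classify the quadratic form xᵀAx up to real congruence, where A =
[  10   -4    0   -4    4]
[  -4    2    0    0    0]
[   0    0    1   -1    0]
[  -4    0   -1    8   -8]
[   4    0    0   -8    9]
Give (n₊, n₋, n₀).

step 0: pivot 10 → sign +
step 1: pivot 2/5 → sign +
step 2: pivot 1 → sign +
step 3: pivot -1 → sign −
step 4: pivot 1 → sign +
signature = (4, 1, 0)

Answer: (4, 1, 0)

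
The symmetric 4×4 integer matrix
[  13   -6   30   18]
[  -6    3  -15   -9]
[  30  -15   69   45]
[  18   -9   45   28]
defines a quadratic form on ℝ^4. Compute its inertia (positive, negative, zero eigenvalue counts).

step 0: pivot 13 → sign +
step 1: pivot 3/13 → sign +
step 2: pivot -6 → sign −
step 3: pivot 1 → sign +
signature = (3, 1, 0)

Answer: (3, 1, 0)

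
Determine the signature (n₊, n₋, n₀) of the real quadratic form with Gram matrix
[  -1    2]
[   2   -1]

Answer: (1, 1, 0)

Derivation:
step 0: pivot -1 → sign −
step 1: pivot 3 → sign +
signature = (1, 1, 0)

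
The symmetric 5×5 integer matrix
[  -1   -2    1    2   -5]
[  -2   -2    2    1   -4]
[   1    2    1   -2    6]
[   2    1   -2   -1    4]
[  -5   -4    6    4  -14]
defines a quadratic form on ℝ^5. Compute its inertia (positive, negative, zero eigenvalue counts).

Answer: (2, 3, 0)

Derivation:
step 0: pivot -1 → sign −
step 1: pivot 2 → sign +
step 2: pivot 2 → sign +
step 3: pivot -3/2 → sign −
step 4: pivot -3/2 → sign −
signature = (2, 3, 0)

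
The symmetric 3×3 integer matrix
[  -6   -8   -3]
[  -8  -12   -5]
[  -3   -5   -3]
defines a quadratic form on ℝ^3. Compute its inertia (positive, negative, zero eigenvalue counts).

step 0: pivot -6 → sign −
step 1: pivot -4/3 → sign −
step 2: pivot -3/4 → sign −
signature = (0, 3, 0)

Answer: (0, 3, 0)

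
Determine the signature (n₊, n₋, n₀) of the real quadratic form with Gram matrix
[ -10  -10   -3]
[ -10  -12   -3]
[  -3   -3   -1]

Answer: (0, 3, 0)

Derivation:
step 0: pivot -10 → sign −
step 1: pivot -2 → sign −
step 2: pivot -1/10 → sign −
signature = (0, 3, 0)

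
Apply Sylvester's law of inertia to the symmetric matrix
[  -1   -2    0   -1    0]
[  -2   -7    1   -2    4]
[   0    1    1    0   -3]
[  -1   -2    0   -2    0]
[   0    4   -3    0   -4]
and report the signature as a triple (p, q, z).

Answer: (1, 4, 0)

Derivation:
step 0: pivot -1 → sign −
step 1: pivot -3 → sign −
step 2: pivot 4/3 → sign +
step 3: pivot -1 → sign −
step 4: pivot -3/4 → sign −
signature = (1, 4, 0)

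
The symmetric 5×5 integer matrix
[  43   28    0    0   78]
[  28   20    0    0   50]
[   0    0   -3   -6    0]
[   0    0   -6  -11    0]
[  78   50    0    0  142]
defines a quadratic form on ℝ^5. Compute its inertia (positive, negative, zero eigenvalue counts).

step 0: pivot 43 → sign +
step 1: pivot 76/43 → sign +
step 2: pivot -3 → sign −
step 3: pivot 1 → sign +
step 4: pivot 3/19 → sign +
signature = (4, 1, 0)

Answer: (4, 1, 0)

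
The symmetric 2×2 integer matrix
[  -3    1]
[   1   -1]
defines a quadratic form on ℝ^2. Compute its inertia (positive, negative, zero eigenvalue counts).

Answer: (0, 2, 0)

Derivation:
step 0: pivot -3 → sign −
step 1: pivot -2/3 → sign −
signature = (0, 2, 0)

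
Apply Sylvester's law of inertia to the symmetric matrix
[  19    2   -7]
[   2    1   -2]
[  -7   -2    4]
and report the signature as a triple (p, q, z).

Answer: (2, 1, 0)

Derivation:
step 0: pivot 19 → sign +
step 1: pivot 15/19 → sign +
step 2: pivot -3/5 → sign −
signature = (2, 1, 0)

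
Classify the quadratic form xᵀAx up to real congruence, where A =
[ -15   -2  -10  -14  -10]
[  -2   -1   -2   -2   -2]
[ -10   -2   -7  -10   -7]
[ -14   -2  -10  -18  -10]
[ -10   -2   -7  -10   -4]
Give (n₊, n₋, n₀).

Answer: (2, 3, 0)

Derivation:
step 0: pivot -15 → sign −
step 1: pivot -11/15 → sign −
step 2: pivot 3/11 → sign +
step 3: pivot -6 → sign −
step 4: pivot 3 → sign +
signature = (2, 3, 0)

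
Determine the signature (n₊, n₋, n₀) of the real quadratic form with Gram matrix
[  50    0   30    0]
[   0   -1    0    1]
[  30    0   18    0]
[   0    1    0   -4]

step 0: pivot 50 → sign +
step 1: pivot -1 → sign −
step 2: pivot -3 → sign −
step 3: row/col 3 already zero → sign 0
signature = (1, 2, 1)

Answer: (1, 2, 1)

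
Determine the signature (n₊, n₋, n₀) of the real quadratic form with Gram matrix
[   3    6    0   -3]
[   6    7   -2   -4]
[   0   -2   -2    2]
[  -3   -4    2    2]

Answer: (2, 2, 0)

Derivation:
step 0: pivot 3 → sign +
step 1: pivot -5 → sign −
step 2: pivot -6/5 → sign −
step 3: pivot 1 → sign +
signature = (2, 2, 0)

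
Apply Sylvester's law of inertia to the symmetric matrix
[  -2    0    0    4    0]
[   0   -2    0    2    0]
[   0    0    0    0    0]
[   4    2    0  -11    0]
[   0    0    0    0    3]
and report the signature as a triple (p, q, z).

Answer: (1, 3, 1)

Derivation:
step 0: pivot -2 → sign −
step 1: pivot -2 → sign −
step 2: pivot -1 → sign −
step 3: pivot 3 → sign +
step 4: row/col 4 already zero → sign 0
signature = (1, 3, 1)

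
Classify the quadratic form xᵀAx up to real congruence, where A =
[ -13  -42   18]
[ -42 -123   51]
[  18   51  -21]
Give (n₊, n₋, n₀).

Answer: (1, 2, 0)

Derivation:
step 0: pivot -13 → sign −
step 1: pivot 165/13 → sign +
step 2: pivot -6/55 → sign −
signature = (1, 2, 0)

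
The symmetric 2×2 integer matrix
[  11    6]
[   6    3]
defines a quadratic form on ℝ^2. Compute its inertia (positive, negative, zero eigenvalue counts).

step 0: pivot 11 → sign +
step 1: pivot -3/11 → sign −
signature = (1, 1, 0)

Answer: (1, 1, 0)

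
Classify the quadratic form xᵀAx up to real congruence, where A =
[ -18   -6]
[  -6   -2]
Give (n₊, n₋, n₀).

Answer: (0, 1, 1)

Derivation:
step 0: pivot -18 → sign −
step 1: row/col 1 already zero → sign 0
signature = (0, 1, 1)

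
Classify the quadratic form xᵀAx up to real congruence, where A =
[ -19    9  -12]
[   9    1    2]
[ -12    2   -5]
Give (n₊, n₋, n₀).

step 0: pivot -19 → sign −
step 1: pivot 100/19 → sign +
step 2: row/col 2 already zero → sign 0
signature = (1, 1, 1)

Answer: (1, 1, 1)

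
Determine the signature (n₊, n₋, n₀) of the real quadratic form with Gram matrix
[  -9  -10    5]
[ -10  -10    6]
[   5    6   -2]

Answer: (2, 1, 0)

Derivation:
step 0: pivot -9 → sign −
step 1: pivot 10/9 → sign +
step 2: pivot 3/5 → sign +
signature = (2, 1, 0)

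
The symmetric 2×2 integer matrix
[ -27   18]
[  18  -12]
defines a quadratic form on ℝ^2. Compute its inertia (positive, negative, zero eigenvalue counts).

Answer: (0, 1, 1)

Derivation:
step 0: pivot -27 → sign −
step 1: row/col 1 already zero → sign 0
signature = (0, 1, 1)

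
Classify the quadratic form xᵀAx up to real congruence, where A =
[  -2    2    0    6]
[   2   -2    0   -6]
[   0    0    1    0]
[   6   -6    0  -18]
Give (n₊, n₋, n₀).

step 0: pivot -2 → sign −
step 1: pivot 1 → sign +
step 2: row/col 2 already zero → sign 0
step 3: row/col 3 already zero → sign 0
signature = (1, 1, 2)

Answer: (1, 1, 2)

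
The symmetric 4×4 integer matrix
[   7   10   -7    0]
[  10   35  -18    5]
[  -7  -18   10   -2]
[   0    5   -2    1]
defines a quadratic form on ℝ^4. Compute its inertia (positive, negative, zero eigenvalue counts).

step 0: pivot 7 → sign +
step 1: pivot 145/7 → sign +
step 2: pivot -13/145 → sign −
step 3: pivot -2/13 → sign −
signature = (2, 2, 0)

Answer: (2, 2, 0)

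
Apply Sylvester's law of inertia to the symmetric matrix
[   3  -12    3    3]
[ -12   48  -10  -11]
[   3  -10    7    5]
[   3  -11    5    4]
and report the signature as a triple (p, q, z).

Answer: (2, 1, 1)

Derivation:
step 0: pivot 3 → sign +
step 1: pivot 4 → sign +
step 2: pivot -1 → sign −
step 3: row/col 3 already zero → sign 0
signature = (2, 1, 1)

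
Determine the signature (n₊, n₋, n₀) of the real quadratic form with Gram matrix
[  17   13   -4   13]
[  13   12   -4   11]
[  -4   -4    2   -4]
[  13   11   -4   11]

Answer: (4, 0, 0)

Derivation:
step 0: pivot 17 → sign +
step 1: pivot 35/17 → sign +
step 2: pivot 22/35 → sign +
step 3: pivot 2/11 → sign +
signature = (4, 0, 0)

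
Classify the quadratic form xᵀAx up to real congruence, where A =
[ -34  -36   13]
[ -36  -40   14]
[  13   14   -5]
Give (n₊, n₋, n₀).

step 0: pivot -34 → sign −
step 1: pivot -32/17 → sign −
step 2: row/col 2 already zero → sign 0
signature = (0, 2, 1)

Answer: (0, 2, 1)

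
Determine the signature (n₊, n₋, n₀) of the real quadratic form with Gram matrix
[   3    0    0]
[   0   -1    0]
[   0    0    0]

Answer: (1, 1, 1)

Derivation:
step 0: pivot 3 → sign +
step 1: pivot -1 → sign −
step 2: row/col 2 already zero → sign 0
signature = (1, 1, 1)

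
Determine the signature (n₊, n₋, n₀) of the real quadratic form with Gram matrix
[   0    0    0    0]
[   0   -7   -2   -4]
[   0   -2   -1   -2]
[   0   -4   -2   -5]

Answer: (0, 3, 1)

Derivation:
step 0: pivot -7 → sign −
step 1: pivot -3/7 → sign −
step 2: pivot -1 → sign −
step 3: row/col 3 already zero → sign 0
signature = (0, 3, 1)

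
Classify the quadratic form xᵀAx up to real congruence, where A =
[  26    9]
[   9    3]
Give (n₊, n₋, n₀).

Answer: (1, 1, 0)

Derivation:
step 0: pivot 26 → sign +
step 1: pivot -3/26 → sign −
signature = (1, 1, 0)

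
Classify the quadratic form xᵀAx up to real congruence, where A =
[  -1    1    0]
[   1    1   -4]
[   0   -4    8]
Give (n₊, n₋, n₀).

step 0: pivot -1 → sign −
step 1: pivot 2 → sign +
step 2: row/col 2 already zero → sign 0
signature = (1, 1, 1)

Answer: (1, 1, 1)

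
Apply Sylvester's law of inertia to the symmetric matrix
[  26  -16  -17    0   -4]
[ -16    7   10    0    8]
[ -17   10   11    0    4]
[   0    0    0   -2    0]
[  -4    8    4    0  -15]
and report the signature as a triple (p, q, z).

Answer: (2, 3, 0)

Derivation:
step 0: pivot 26 → sign +
step 1: pivot -37/13 → sign −
step 2: pivot -3/74 → sign −
step 3: pivot -2 → sign −
step 4: pivot 1 → sign +
signature = (2, 3, 0)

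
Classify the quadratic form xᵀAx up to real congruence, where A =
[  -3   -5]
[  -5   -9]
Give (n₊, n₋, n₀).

Answer: (0, 2, 0)

Derivation:
step 0: pivot -3 → sign −
step 1: pivot -2/3 → sign −
signature = (0, 2, 0)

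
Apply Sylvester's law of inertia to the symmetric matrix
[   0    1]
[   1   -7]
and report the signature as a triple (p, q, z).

Answer: (1, 1, 0)

Derivation:
step 0: pivot -7 → sign −
step 1: pivot 1/7 → sign +
signature = (1, 1, 0)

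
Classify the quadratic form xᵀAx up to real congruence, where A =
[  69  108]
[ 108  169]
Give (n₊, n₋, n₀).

step 0: pivot 69 → sign +
step 1: pivot -1/23 → sign −
signature = (1, 1, 0)

Answer: (1, 1, 0)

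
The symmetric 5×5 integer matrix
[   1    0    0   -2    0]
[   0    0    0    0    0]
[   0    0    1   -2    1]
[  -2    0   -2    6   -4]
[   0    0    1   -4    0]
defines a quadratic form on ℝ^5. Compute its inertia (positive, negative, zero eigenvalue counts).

step 0: pivot 1 → sign +
step 1: pivot 1 → sign +
step 2: pivot -2 → sign −
step 3: pivot 1 → sign +
step 4: row/col 4 already zero → sign 0
signature = (3, 1, 1)

Answer: (3, 1, 1)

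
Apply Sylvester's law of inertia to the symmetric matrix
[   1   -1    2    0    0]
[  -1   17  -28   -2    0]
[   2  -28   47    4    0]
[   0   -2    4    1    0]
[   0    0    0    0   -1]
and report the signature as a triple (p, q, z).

Answer: (3, 1, 1)

Derivation:
step 0: pivot 1 → sign +
step 1: pivot 16 → sign +
step 2: pivot 3/4 → sign +
step 3: pivot -1 → sign −
step 4: row/col 4 already zero → sign 0
signature = (3, 1, 1)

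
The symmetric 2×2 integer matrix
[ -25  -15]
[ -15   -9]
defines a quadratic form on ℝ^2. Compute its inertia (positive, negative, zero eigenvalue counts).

Answer: (0, 1, 1)

Derivation:
step 0: pivot -25 → sign −
step 1: row/col 1 already zero → sign 0
signature = (0, 1, 1)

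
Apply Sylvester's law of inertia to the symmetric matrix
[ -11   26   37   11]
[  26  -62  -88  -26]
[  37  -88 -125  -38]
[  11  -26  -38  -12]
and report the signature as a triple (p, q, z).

Answer: (1, 3, 0)

Derivation:
step 0: pivot -11 → sign −
step 1: pivot -6/11 → sign −
step 2: pivot -1 → sign −
step 3: pivot 1 → sign +
signature = (1, 3, 0)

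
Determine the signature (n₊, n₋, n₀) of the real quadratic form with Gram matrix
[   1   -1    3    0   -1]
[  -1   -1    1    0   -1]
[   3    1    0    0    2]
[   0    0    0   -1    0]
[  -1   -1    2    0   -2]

Answer: (1, 3, 1)

Derivation:
step 0: pivot 1 → sign +
step 1: pivot -2 → sign −
step 2: pivot -1 → sign −
step 3: pivot -1 → sign −
step 4: row/col 4 already zero → sign 0
signature = (1, 3, 1)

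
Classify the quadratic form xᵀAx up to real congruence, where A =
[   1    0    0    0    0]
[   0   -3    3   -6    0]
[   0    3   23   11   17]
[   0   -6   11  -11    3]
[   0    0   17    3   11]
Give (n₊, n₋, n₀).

step 0: pivot 1 → sign +
step 1: pivot -3 → sign −
step 2: pivot 26 → sign +
step 3: pivot 1/26 → sign +
step 4: pivot -2 → sign −
signature = (3, 2, 0)

Answer: (3, 2, 0)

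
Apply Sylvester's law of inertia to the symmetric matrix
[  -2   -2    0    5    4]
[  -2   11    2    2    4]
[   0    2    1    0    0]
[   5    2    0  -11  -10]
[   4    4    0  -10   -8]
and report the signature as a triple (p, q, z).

step 0: pivot -2 → sign −
step 1: pivot 13 → sign +
step 2: pivot 9/13 → sign +
step 3: pivot 1/2 → sign +
step 4: row/col 4 already zero → sign 0
signature = (3, 1, 1)

Answer: (3, 1, 1)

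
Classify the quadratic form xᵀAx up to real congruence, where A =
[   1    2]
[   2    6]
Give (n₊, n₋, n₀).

Answer: (2, 0, 0)

Derivation:
step 0: pivot 1 → sign +
step 1: pivot 2 → sign +
signature = (2, 0, 0)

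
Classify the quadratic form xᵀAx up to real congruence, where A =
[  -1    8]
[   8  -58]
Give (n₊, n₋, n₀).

step 0: pivot -1 → sign −
step 1: pivot 6 → sign +
signature = (1, 1, 0)

Answer: (1, 1, 0)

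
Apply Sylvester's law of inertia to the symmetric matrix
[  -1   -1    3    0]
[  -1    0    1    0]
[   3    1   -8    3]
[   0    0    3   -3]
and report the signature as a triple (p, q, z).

step 0: pivot -1 → sign −
step 1: pivot 1 → sign +
step 2: pivot -3 → sign −
step 3: row/col 3 already zero → sign 0
signature = (1, 2, 1)

Answer: (1, 2, 1)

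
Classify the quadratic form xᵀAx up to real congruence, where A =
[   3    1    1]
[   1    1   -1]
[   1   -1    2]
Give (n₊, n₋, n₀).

Answer: (2, 1, 0)

Derivation:
step 0: pivot 3 → sign +
step 1: pivot 2/3 → sign +
step 2: pivot -1 → sign −
signature = (2, 1, 0)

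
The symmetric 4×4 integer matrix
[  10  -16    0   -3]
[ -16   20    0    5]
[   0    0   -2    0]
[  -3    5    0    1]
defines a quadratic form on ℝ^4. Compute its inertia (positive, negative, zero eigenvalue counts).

Answer: (2, 2, 0)

Derivation:
step 0: pivot 10 → sign +
step 1: pivot -28/5 → sign −
step 2: pivot -2 → sign −
step 3: pivot 3/28 → sign +
signature = (2, 2, 0)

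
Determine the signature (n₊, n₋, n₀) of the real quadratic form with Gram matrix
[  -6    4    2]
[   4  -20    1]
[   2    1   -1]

step 0: pivot -6 → sign −
step 1: pivot -52/3 → sign −
step 2: pivot -1/52 → sign −
signature = (0, 3, 0)

Answer: (0, 3, 0)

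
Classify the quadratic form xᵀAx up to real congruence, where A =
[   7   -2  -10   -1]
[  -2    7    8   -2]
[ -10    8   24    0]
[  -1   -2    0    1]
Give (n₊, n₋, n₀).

Answer: (4, 0, 0)

Derivation:
step 0: pivot 7 → sign +
step 1: pivot 45/7 → sign +
step 2: pivot 28/5 → sign +
step 3: pivot 1/63 → sign +
signature = (4, 0, 0)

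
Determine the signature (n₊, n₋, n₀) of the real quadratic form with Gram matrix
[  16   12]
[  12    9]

Answer: (1, 0, 1)

Derivation:
step 0: pivot 16 → sign +
step 1: row/col 1 already zero → sign 0
signature = (1, 0, 1)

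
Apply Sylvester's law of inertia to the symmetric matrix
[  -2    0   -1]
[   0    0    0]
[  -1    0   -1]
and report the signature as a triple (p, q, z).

step 0: pivot -2 → sign −
step 1: pivot -1/2 → sign −
step 2: row/col 2 already zero → sign 0
signature = (0, 2, 1)

Answer: (0, 2, 1)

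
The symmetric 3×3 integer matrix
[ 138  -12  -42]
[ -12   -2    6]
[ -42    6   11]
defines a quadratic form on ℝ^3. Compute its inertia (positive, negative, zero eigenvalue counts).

step 0: pivot 138 → sign +
step 1: pivot -70/23 → sign −
step 2: pivot 1/35 → sign +
signature = (2, 1, 0)

Answer: (2, 1, 0)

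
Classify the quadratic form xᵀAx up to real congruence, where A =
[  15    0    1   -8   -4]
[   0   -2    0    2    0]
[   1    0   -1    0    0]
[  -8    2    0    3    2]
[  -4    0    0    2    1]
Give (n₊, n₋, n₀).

step 0: pivot 15 → sign +
step 1: pivot -2 → sign −
step 2: pivot -16/15 → sign −
step 3: pivot 1 → sign +
step 4: row/col 4 already zero → sign 0
signature = (2, 2, 1)

Answer: (2, 2, 1)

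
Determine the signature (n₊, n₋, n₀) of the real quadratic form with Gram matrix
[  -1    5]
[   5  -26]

step 0: pivot -1 → sign −
step 1: pivot -1 → sign −
signature = (0, 2, 0)

Answer: (0, 2, 0)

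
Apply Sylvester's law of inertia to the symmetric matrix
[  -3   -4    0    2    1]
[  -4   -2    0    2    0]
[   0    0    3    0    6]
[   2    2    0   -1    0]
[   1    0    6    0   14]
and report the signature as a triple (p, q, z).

step 0: pivot -3 → sign −
step 1: pivot 10/3 → sign +
step 2: pivot 3 → sign +
step 3: pivot 1/5 → sign +
step 4: pivot 1 → sign +
signature = (4, 1, 0)

Answer: (4, 1, 0)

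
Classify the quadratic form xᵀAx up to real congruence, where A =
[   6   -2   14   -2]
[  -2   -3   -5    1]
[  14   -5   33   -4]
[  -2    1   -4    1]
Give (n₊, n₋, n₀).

Answer: (2, 2, 0)

Derivation:
step 0: pivot 6 → sign +
step 1: pivot -11/3 → sign −
step 2: pivot 4/11 → sign +
step 3: pivot -3/4 → sign −
signature = (2, 2, 0)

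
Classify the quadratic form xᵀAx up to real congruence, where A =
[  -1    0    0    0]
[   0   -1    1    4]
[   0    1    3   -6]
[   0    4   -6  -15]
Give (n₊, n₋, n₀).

Answer: (1, 2, 1)

Derivation:
step 0: pivot -1 → sign −
step 1: pivot -1 → sign −
step 2: pivot 4 → sign +
step 3: row/col 3 already zero → sign 0
signature = (1, 2, 1)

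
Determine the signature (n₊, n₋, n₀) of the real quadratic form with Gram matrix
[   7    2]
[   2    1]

Answer: (2, 0, 0)

Derivation:
step 0: pivot 7 → sign +
step 1: pivot 3/7 → sign +
signature = (2, 0, 0)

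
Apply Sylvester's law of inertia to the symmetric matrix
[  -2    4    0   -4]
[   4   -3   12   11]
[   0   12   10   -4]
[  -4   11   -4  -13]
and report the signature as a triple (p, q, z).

step 0: pivot -2 → sign −
step 1: pivot 5 → sign +
step 2: pivot -94/5 → sign −
step 3: pivot -6/47 → sign −
signature = (1, 3, 0)

Answer: (1, 3, 0)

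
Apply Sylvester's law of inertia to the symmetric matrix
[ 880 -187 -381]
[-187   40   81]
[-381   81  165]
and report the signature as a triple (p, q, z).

Answer: (3, 0, 0)

Derivation:
step 0: pivot 880 → sign +
step 1: pivot 21/80 → sign +
step 2: pivot 3/77 → sign +
signature = (3, 0, 0)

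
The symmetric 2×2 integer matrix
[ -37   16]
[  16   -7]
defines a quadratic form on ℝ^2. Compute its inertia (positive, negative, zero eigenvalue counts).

Answer: (0, 2, 0)

Derivation:
step 0: pivot -37 → sign −
step 1: pivot -3/37 → sign −
signature = (0, 2, 0)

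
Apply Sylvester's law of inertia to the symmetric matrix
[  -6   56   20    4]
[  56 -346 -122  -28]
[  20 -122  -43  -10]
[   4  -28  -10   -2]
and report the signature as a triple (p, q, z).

step 0: pivot -6 → sign −
step 1: pivot 530/3 → sign +
step 2: pivot -1/265 → sign −
step 3: pivot 2 → sign +
signature = (2, 2, 0)

Answer: (2, 2, 0)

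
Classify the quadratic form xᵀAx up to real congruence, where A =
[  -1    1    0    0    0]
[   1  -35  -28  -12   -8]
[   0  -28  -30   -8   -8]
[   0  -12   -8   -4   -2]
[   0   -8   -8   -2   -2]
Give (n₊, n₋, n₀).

step 0: pivot -1 → sign −
step 1: pivot -34 → sign −
step 2: pivot -118/17 → sign −
step 3: pivot 44/59 → sign +
step 4: pivot -1/11 → sign −
signature = (1, 4, 0)

Answer: (1, 4, 0)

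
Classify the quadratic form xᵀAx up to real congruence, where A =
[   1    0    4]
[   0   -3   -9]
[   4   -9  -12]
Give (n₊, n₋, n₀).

Answer: (1, 2, 0)

Derivation:
step 0: pivot 1 → sign +
step 1: pivot -3 → sign −
step 2: pivot -1 → sign −
signature = (1, 2, 0)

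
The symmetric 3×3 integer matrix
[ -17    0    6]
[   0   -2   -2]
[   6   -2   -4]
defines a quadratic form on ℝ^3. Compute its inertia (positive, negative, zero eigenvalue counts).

Answer: (1, 2, 0)

Derivation:
step 0: pivot -17 → sign −
step 1: pivot -2 → sign −
step 2: pivot 2/17 → sign +
signature = (1, 2, 0)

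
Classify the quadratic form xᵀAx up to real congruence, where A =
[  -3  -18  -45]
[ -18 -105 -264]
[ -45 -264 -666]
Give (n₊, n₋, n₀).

step 0: pivot -3 → sign −
step 1: pivot 3 → sign +
step 2: pivot -3 → sign −
signature = (1, 2, 0)

Answer: (1, 2, 0)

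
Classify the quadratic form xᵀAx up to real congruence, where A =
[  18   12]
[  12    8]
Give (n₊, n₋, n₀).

Answer: (1, 0, 1)

Derivation:
step 0: pivot 18 → sign +
step 1: row/col 1 already zero → sign 0
signature = (1, 0, 1)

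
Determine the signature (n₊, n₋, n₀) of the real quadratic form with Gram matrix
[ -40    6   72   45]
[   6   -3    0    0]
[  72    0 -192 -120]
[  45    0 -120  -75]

Answer: (0, 3, 1)

Derivation:
step 0: pivot -40 → sign −
step 1: pivot -21/10 → sign −
step 2: pivot -48/7 → sign −
step 3: row/col 3 already zero → sign 0
signature = (0, 3, 1)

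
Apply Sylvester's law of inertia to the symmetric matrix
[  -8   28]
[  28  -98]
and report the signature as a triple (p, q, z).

Answer: (0, 1, 1)

Derivation:
step 0: pivot -8 → sign −
step 1: row/col 1 already zero → sign 0
signature = (0, 1, 1)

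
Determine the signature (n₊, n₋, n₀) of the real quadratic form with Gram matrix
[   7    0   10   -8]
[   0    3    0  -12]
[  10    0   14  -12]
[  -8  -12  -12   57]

Answer: (3, 1, 0)

Derivation:
step 0: pivot 7 → sign +
step 1: pivot 3 → sign +
step 2: pivot -2/7 → sign −
step 3: pivot 1 → sign +
signature = (3, 1, 0)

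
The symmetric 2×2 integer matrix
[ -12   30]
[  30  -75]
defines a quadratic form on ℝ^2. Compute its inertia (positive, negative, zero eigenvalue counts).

step 0: pivot -12 → sign −
step 1: row/col 1 already zero → sign 0
signature = (0, 1, 1)

Answer: (0, 1, 1)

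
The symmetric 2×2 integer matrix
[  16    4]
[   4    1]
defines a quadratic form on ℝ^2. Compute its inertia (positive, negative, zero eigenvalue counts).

Answer: (1, 0, 1)

Derivation:
step 0: pivot 16 → sign +
step 1: row/col 1 already zero → sign 0
signature = (1, 0, 1)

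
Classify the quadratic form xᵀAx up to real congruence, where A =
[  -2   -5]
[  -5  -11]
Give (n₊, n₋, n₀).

Answer: (1, 1, 0)

Derivation:
step 0: pivot -2 → sign −
step 1: pivot 3/2 → sign +
signature = (1, 1, 0)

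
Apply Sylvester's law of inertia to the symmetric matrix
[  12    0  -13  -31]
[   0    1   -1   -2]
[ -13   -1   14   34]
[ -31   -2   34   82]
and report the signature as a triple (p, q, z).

step 0: pivot 12 → sign +
step 1: pivot 1 → sign +
step 2: pivot -13/12 → sign −
step 3: pivot 3/13 → sign +
signature = (3, 1, 0)

Answer: (3, 1, 0)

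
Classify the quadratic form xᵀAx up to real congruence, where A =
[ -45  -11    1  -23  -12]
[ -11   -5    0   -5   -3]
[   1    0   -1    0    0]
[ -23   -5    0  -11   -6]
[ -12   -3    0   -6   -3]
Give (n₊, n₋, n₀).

Answer: (2, 3, 0)

Derivation:
step 0: pivot -45 → sign −
step 1: pivot -104/45 → sign −
step 2: pivot -99/104 → sign −
step 3: pivot 14/11 → sign +
step 4: pivot 3/14 → sign +
signature = (2, 3, 0)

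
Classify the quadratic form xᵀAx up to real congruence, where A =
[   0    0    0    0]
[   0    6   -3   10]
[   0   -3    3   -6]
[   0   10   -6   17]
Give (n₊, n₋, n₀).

Answer: (2, 1, 1)

Derivation:
step 0: pivot 6 → sign +
step 1: pivot 3/2 → sign +
step 2: pivot -1/3 → sign −
step 3: row/col 3 already zero → sign 0
signature = (2, 1, 1)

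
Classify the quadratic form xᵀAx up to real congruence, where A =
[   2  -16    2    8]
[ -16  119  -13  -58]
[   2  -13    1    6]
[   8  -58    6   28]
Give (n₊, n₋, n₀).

Answer: (1, 1, 2)

Derivation:
step 0: pivot 2 → sign +
step 1: pivot -9 → sign −
step 2: row/col 2 already zero → sign 0
step 3: row/col 3 already zero → sign 0
signature = (1, 1, 2)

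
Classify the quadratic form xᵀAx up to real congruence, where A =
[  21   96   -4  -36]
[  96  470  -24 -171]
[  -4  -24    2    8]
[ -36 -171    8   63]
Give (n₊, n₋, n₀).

step 0: pivot 21 → sign +
step 1: pivot 218/7 → sign +
step 2: pivot 62/327 → sign +
step 3: pivot -3/62 → sign −
signature = (3, 1, 0)

Answer: (3, 1, 0)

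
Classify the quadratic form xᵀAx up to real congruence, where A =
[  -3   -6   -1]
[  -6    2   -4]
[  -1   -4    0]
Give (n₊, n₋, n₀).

step 0: pivot -3 → sign −
step 1: pivot 14 → sign +
step 2: pivot 1/21 → sign +
signature = (2, 1, 0)

Answer: (2, 1, 0)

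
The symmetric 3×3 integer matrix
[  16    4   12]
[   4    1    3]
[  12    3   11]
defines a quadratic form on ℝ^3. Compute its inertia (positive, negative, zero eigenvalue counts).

step 0: pivot 16 → sign +
step 1: pivot 2 → sign +
step 2: row/col 2 already zero → sign 0
signature = (2, 0, 1)

Answer: (2, 0, 1)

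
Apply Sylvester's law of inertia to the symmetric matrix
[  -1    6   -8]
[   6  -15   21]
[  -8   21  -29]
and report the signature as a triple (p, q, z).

step 0: pivot -1 → sign −
step 1: pivot 21 → sign +
step 2: pivot 2/7 → sign +
signature = (2, 1, 0)

Answer: (2, 1, 0)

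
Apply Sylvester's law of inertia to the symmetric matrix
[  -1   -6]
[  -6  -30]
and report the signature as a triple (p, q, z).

Answer: (1, 1, 0)

Derivation:
step 0: pivot -1 → sign −
step 1: pivot 6 → sign +
signature = (1, 1, 0)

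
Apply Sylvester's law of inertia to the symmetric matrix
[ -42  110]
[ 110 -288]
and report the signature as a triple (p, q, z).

step 0: pivot -42 → sign −
step 1: pivot 2/21 → sign +
signature = (1, 1, 0)

Answer: (1, 1, 0)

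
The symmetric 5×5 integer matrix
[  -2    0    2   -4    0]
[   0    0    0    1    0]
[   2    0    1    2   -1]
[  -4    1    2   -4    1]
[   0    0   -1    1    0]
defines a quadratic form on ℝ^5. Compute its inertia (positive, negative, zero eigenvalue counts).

step 0: pivot -2 → sign −
step 1: pivot 3 → sign +
step 2: pivot 8/3 → sign +
step 3: pivot -3/8 → sign −
step 4: pivot -1/3 → sign −
signature = (2, 3, 0)

Answer: (2, 3, 0)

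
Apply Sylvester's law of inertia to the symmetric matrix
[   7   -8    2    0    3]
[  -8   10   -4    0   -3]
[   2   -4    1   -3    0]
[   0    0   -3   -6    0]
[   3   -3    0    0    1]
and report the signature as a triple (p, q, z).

Answer: (2, 3, 0)

Derivation:
step 0: pivot 7 → sign +
step 1: pivot 6/7 → sign +
step 2: pivot -3 → sign −
step 3: pivot -3 → sign −
step 4: pivot -1/2 → sign −
signature = (2, 3, 0)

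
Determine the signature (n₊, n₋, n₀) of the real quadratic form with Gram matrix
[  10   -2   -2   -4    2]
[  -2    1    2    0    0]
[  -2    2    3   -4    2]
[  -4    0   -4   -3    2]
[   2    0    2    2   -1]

Answer: (3, 2, 0)

Derivation:
step 0: pivot 10 → sign +
step 1: pivot 3/5 → sign +
step 2: pivot -5/3 → sign −
step 3: pivot -7/5 → sign −
step 4: pivot 3/7 → sign +
signature = (3, 2, 0)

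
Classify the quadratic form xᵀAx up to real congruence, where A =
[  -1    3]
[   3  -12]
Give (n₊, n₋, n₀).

step 0: pivot -1 → sign −
step 1: pivot -3 → sign −
signature = (0, 2, 0)

Answer: (0, 2, 0)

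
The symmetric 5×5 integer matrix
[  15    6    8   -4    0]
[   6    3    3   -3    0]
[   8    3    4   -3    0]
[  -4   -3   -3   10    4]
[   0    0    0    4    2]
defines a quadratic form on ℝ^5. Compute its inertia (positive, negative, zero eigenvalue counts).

Answer: (4, 1, 0)

Derivation:
step 0: pivot 15 → sign +
step 1: pivot 3/5 → sign +
step 2: pivot -1/3 → sign −
step 3: pivot 11 → sign +
step 4: pivot 6/11 → sign +
signature = (4, 1, 0)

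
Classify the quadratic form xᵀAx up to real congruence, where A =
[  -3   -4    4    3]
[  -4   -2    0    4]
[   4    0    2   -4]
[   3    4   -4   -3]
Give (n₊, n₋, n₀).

Answer: (1, 2, 1)

Derivation:
step 0: pivot -3 → sign −
step 1: pivot 10/3 → sign +
step 2: pivot -6/5 → sign −
step 3: row/col 3 already zero → sign 0
signature = (1, 2, 1)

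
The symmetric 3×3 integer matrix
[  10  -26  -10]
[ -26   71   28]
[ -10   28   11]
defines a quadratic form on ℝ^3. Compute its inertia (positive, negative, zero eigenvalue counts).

step 0: pivot 10 → sign +
step 1: pivot 17/5 → sign +
step 2: pivot -3/17 → sign −
signature = (2, 1, 0)

Answer: (2, 1, 0)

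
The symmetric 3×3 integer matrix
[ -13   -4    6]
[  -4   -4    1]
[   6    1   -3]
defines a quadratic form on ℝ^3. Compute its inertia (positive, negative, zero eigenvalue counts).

Answer: (1, 2, 0)

Derivation:
step 0: pivot -13 → sign −
step 1: pivot -36/13 → sign −
step 2: pivot 1/36 → sign +
signature = (1, 2, 0)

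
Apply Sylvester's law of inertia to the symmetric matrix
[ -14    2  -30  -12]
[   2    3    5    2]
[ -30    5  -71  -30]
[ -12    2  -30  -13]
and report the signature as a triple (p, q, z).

Answer: (2, 2, 0)

Derivation:
step 0: pivot -14 → sign −
step 1: pivot 23/7 → sign +
step 2: pivot -158/23 → sign −
step 3: pivot 1/79 → sign +
signature = (2, 2, 0)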